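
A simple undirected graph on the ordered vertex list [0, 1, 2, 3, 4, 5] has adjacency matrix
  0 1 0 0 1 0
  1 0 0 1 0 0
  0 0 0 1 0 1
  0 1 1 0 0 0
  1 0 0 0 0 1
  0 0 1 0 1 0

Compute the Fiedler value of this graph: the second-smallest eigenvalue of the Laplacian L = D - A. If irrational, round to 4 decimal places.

With the vertex order [0, 1, 2, 3, 4, 5], the degrees are [2, 2, 2, 2, 2, 2], giving D = diag(2, 2, 2, 2, 2, 2) and L = D - A. The sorted Laplacian eigenvalues are [0, 1, 1, 3, 3, 4]; the algebraic connectivity is the second entry, 1. By the matrix-tree theorem the graph has (1/6) * product of the nonzero eigenvalues = 6 spanning trees.

1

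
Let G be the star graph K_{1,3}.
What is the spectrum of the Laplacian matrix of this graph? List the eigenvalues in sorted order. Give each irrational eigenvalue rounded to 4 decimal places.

The graph has 4 vertices and degree multiset [3, 1, 1, 1]; D is the diagonal matrix of degrees and L = D - A. Diagonalising L (or applying a numerical eigensolver to the 4x4 matrix) gives the spectrum above. There is one zero in the spectrum, matching the 1 component.

[0, 1, 1, 4]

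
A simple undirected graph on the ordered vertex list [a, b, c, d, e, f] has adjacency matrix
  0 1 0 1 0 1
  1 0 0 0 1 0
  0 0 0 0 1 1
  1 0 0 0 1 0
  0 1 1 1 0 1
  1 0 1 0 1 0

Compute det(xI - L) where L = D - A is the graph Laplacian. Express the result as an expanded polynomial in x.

With the vertex order [a, b, c, d, e, f], the degrees are [3, 2, 2, 2, 4, 3], giving D = diag(3, 2, 2, 2, 4, 3) and L = D - A. L has integer entries, so p(x) = det(xI - L) has integer coefficients. Expanding the determinant yields x^6 - 16x^5 + 97x^4 - 278x^3 + 376x^2 - 192x. Since p(0) = det(-L) = 0, x divides p(x). By the matrix-tree theorem the graph has (1/6) * product of the nonzero eigenvalues = 32 spanning trees. The eigenvalues sum to 16, which equals trace(L) = 2|E|.

x^6 - 16x^5 + 97x^4 - 278x^3 + 376x^2 - 192x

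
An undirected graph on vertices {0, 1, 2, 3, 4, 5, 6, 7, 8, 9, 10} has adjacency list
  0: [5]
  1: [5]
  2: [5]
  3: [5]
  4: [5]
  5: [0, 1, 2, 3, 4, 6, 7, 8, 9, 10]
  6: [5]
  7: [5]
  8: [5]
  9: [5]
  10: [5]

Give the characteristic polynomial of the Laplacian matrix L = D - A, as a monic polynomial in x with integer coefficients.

With the vertex order [0, 1, 2, 3, 4, 5, 6, 7, 8, 9, 10], the degrees are [1, 1, 1, 1, 1, 10, 1, 1, 1, 1, 1], giving D = diag(1, 1, 1, 1, 1, 10, 1, 1, 1, 1, 1) and L = D - A. L has integer entries, so p(x) = det(xI - L) has integer coefficients. Expanding the determinant yields x^11 - 20x^10 + 135x^9 - 480x^8 + 1050x^7 - 1512x^6 + 1470x^5 - 960x^4 + 405x^3 - 100x^2 + 11x. Since p(0) = det(-L) = 0, x divides p(x).

x^11 - 20x^10 + 135x^9 - 480x^8 + 1050x^7 - 1512x^6 + 1470x^5 - 960x^4 + 405x^3 - 100x^2 + 11x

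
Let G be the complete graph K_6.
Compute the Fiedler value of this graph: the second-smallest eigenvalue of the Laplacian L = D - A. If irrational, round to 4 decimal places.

The graph has 6 vertices and degree multiset [5, 5, 5, 5, 5, 5]; D is the diagonal matrix of degrees and L = D - A. Computing the eigenvalues of L and sorting gives [0, 6, 6, 6, 6, 6]. The Fiedler value lambda_2 = 6 is strictly positive, so the graph is connected.

6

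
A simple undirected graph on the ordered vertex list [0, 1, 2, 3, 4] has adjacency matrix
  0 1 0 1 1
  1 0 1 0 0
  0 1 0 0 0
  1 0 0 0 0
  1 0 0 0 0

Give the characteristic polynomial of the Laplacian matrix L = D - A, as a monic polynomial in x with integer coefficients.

Reading degrees in the order [0, 1, 2, 3, 4] gives [3, 2, 1, 1, 1]; set D = diag(3, 2, 1, 1, 1) and form L = D - A. L has integer entries, so p(x) = det(xI - L) has integer coefficients. Expanding the determinant yields x^5 - 8x^4 + 20x^3 - 18x^2 + 5x. Since p(0) = det(-L) = 0, x divides p(x).

x^5 - 8x^4 + 20x^3 - 18x^2 + 5x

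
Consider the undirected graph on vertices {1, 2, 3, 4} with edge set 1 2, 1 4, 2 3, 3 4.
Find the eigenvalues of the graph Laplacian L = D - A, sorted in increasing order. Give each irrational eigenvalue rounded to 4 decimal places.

Reading degrees in the order [1, 2, 3, 4] gives [2, 2, 2, 2]; set D = diag(2, 2, 2, 2) and form L = D - A. Diagonalising L (or applying a numerical eigensolver to the 4x4 matrix) gives the spectrum above.

[0, 2, 2, 4]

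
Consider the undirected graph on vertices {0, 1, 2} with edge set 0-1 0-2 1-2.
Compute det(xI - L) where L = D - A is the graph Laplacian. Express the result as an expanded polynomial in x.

x^3 - 6x^2 + 9x

Reading degrees in the order [0, 1, 2] gives [2, 2, 2]; set D = diag(2, 2, 2) and form L = D - A. Computing det(xI - L) by cofactor expansion (or equivalently via sum-over-permutations) gives x^3 - 6x^2 + 9x. The coefficient of x^2 equals -trace(L) = -6, matching the sum of degrees. The largest eigenvalue, 3, is at most the vertex count 3.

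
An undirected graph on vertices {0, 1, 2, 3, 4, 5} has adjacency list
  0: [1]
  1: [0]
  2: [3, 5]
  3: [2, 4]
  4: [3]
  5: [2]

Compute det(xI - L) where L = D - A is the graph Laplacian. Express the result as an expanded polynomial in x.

x^6 - 8x^5 + 22x^4 - 24x^3 + 8x^2

Each diagonal entry of L is the vertex degree and each off-diagonal entry is -1 where an edge is present, 0 otherwise; in the order [0, 1, 2, 3, 4, 5] the diagonal is [1, 1, 2, 2, 1, 1]. L has integer entries, so p(x) = det(xI - L) has integer coefficients. Expanding the determinant yields x^6 - 8x^5 + 22x^4 - 24x^3 + 8x^2. The coefficient of x^5 equals -trace(L) = -8, matching the sum of degrees. The largest eigenvalue, 3.4142, is at most the vertex count 6. The eigenvalues sum to 8, which equals trace(L) = 2|E|.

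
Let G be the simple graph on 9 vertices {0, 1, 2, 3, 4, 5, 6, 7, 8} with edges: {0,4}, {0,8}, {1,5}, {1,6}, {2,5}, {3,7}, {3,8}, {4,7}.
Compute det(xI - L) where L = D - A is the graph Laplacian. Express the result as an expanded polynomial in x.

x^9 - 16x^8 + 105x^7 - 364x^6 + 715x^5 - 790x^4 + 450x^3 - 100x^2

Each diagonal entry of L is the vertex degree and each off-diagonal entry is -1 where an edge is present, 0 otherwise; in the order [0, 1, 2, 3, 4, 5, 6, 7, 8] the diagonal is [2, 2, 1, 2, 2, 2, 1, 2, 2]. Computing det(xI - L) by cofactor expansion (or equivalently via sum-over-permutations) gives x^9 - 16x^8 + 105x^7 - 364x^6 + 715x^5 - 790x^4 + 450x^3 - 100x^2. The constant term is 0 because L is singular (the all-ones vector lies in its kernel). The largest eigenvalue, 3.6180, is at most the vertex count 9.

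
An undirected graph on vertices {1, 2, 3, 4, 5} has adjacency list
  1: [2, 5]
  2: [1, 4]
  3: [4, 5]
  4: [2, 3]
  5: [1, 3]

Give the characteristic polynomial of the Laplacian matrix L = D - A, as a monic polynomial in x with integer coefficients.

Reading degrees in the order [1, 2, 3, 4, 5] gives [2, 2, 2, 2, 2]; set D = diag(2, 2, 2, 2, 2) and form L = D - A. Computing det(xI - L) by cofactor expansion (or equivalently via sum-over-permutations) gives x^5 - 10x^4 + 35x^3 - 50x^2 + 25x. The constant term is 0 because L is singular (the all-ones vector lies in its kernel). There is one zero in the spectrum, matching the 1 component. By the matrix-tree theorem the graph has (1/5) * product of the nonzero eigenvalues = 5 spanning trees.

x^5 - 10x^4 + 35x^3 - 50x^2 + 25x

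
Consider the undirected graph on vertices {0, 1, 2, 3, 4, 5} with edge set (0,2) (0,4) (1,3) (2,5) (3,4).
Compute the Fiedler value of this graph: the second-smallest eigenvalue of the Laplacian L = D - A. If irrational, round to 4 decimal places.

Each diagonal entry of L is the vertex degree and each off-diagonal entry is -1 where an edge is present, 0 otherwise; in the order [0, 1, 2, 3, 4, 5] the diagonal is [2, 1, 2, 2, 2, 1]. The sorted Laplacian eigenvalues are [0, 0.2679, 1, 2, 3, 3.7321]; the algebraic connectivity is the second entry, 0.2679. There is one zero in the spectrum, matching the 1 component. The eigenvalues sum to 10, which equals trace(L) = 2|E|.

0.2679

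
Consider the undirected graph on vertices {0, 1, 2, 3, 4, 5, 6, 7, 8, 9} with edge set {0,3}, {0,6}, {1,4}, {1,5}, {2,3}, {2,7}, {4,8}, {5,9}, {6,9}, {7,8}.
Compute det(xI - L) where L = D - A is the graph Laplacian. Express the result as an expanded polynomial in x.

With the vertex order [0, 1, 2, 3, 4, 5, 6, 7, 8, 9], the degrees are [2, 2, 2, 2, 2, 2, 2, 2, 2, 2], giving D = diag(2, 2, 2, 2, 2, 2, 2, 2, 2, 2) and L = D - A. Computing det(xI - L) by cofactor expansion (or equivalently via sum-over-permutations) gives x^10 - 20x^9 + 170x^8 - 800x^7 + 2275x^6 - 4004x^5 + 4290x^4 - 2640x^3 + 825x^2 - 100x. Since p(0) = det(-L) = 0, x divides p(x). The largest eigenvalue, 4, is at most the vertex count 10.

x^10 - 20x^9 + 170x^8 - 800x^7 + 2275x^6 - 4004x^5 + 4290x^4 - 2640x^3 + 825x^2 - 100x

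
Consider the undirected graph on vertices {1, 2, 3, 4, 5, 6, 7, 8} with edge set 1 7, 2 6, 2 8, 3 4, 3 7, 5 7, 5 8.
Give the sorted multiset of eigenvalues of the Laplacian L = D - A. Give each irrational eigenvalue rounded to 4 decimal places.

Reading degrees in the order [1, 2, 3, 4, 5, 6, 7, 8] gives [1, 2, 2, 1, 2, 1, 3, 2]; set D = diag(1, 2, 2, 1, 2, 1, 3, 2) and form L = D - A. Diagonalising L (or applying a numerical eigensolver to the 8x8 matrix) gives the spectrum above. There is one zero in the spectrum, matching the 1 component.

[0, 0.1864, 0.5858, 1, 2, 2.4707, 3.4142, 4.3429]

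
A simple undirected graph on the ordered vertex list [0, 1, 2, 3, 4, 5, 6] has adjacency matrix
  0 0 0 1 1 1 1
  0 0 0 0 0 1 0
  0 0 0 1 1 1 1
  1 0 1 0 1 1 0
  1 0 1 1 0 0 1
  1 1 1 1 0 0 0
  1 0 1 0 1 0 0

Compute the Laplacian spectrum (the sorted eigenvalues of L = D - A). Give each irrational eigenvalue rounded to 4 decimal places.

With the vertex order [0, 1, 2, 3, 4, 5, 6], the degrees are [4, 1, 4, 4, 4, 4, 3], giving D = diag(4, 1, 4, 4, 4, 4, 3) and L = D - A. Diagonalising L (or applying a numerical eigensolver to the 7x7 matrix) gives the spectrum above. The single zero eigenvalue shows the graph is connected. There is one zero in the spectrum, matching the 1 component.

[0, 0.8585, 3.0416, 4, 4.4006, 5.5259, 6.1734]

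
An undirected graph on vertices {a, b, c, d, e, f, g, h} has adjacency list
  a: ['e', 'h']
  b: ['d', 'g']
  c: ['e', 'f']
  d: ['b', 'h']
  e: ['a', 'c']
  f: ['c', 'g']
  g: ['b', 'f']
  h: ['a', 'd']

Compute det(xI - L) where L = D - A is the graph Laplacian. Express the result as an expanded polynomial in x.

Reading degrees in the order [a, b, c, d, e, f, g, h] gives [2, 2, 2, 2, 2, 2, 2, 2]; set D = diag(2, 2, 2, 2, 2, 2, 2, 2) and form L = D - A. L has integer entries, so p(x) = det(xI - L) has integer coefficients. Expanding the determinant yields x^8 - 16x^7 + 104x^6 - 352x^5 + 660x^4 - 672x^3 + 336x^2 - 64x. Since p(0) = det(-L) = 0, x divides p(x). The largest eigenvalue, 4, is at most the vertex count 8. By the matrix-tree theorem the graph has (1/8) * product of the nonzero eigenvalues = 8 spanning trees.

x^8 - 16x^7 + 104x^6 - 352x^5 + 660x^4 - 672x^3 + 336x^2 - 64x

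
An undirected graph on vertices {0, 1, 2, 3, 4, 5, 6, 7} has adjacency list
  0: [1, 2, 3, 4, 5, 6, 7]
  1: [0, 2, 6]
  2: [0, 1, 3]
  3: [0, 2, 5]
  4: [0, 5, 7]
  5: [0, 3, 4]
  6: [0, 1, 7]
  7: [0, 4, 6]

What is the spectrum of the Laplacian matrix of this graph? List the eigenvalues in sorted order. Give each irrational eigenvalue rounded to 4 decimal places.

Reading degrees in the order [0, 1, 2, 3, 4, 5, 6, 7] gives [7, 3, 3, 3, 3, 3, 3, 3]; set D = diag(7, 3, 3, 3, 3, 3, 3, 3) and form L = D - A. Diagonalising L (or applying a numerical eigensolver to the 8x8 matrix) gives the spectrum above. By the matrix-tree theorem the graph has (1/8) * product of the nonzero eigenvalues = 841 spanning trees.

[0, 1.7530, 1.7530, 3.4450, 3.4450, 4.8019, 4.8019, 8]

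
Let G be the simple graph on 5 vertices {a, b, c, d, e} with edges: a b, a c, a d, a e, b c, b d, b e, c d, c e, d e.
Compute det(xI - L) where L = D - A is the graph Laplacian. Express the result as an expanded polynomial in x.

x^5 - 20x^4 + 150x^3 - 500x^2 + 625x

Each diagonal entry of L is the vertex degree and each off-diagonal entry is -1 where an edge is present, 0 otherwise; in the order [a, b, c, d, e] the diagonal is [4, 4, 4, 4, 4]. The eigenvalues of L are [0, 5, 5, 5, 5]; the characteristic polynomial is the product of (x - lambda_i), which multiplies out to x^5 - 20x^4 + 150x^3 - 500x^2 + 625x. The constant term is 0 because L is singular (the all-ones vector lies in its kernel). The largest eigenvalue, 5, is at most the vertex count 5. By the matrix-tree theorem the graph has (1/5) * product of the nonzero eigenvalues = 125 spanning trees.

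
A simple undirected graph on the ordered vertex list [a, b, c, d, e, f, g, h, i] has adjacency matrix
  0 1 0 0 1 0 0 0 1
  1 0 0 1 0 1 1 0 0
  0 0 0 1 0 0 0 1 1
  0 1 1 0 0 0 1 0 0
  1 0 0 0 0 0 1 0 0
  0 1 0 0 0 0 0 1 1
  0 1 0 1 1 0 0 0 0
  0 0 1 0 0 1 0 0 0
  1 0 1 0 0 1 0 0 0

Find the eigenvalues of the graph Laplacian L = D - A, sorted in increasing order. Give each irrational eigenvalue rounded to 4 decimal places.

[0, 0.9115, 1.8050, 2.2186, 2.5658, 3.5340, 4.2190, 4.9388, 5.8073]

Reading degrees in the order [a, b, c, d, e, f, g, h, i] gives [3, 4, 3, 3, 2, 3, 3, 2, 3]; set D = diag(3, 4, 3, 3, 2, 3, 3, 2, 3) and form L = D - A. Diagonalising L (or applying a numerical eigensolver to the 9x9 matrix) gives the spectrum above. The single zero eigenvalue shows the graph is connected. By the matrix-tree theorem the graph has (1/9) * product of the nonzero eigenvalues = 445 spanning trees. The largest eigenvalue, 5.8073, is at most the vertex count 9.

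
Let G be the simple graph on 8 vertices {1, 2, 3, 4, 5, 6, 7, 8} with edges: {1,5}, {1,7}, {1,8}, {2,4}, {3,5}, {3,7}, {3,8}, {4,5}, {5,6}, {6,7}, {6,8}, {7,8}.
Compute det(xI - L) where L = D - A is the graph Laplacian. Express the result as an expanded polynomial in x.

With the vertex order [1, 2, 3, 4, 5, 6, 7, 8], the degrees are [3, 1, 3, 2, 4, 3, 4, 4], giving D = diag(3, 1, 3, 2, 4, 3, 4, 4) and L = D - A. Computing det(xI - L) by cofactor expansion (or equivalently via sum-over-permutations) gives x^8 - 24x^7 + 236x^6 - 1224x^5 + 3573x^4 - 5736x^3 + 4446x^2 - 1080x. Since p(0) = det(-L) = 0, x divides p(x). There is one zero in the spectrum, matching the 1 component.

x^8 - 24x^7 + 236x^6 - 1224x^5 + 3573x^4 - 5736x^3 + 4446x^2 - 1080x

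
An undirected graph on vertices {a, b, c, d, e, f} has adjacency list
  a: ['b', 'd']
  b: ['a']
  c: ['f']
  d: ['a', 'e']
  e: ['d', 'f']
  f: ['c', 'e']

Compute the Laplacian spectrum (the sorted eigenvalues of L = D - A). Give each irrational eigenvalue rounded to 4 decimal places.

[0, 0.2679, 1, 2, 3, 3.7321]

Reading degrees in the order [a, b, c, d, e, f] gives [2, 1, 1, 2, 2, 2]; set D = diag(2, 1, 1, 2, 2, 2) and form L = D - A. The multiplicity of 0 as a Laplacian eigenvalue equals the number of connected components.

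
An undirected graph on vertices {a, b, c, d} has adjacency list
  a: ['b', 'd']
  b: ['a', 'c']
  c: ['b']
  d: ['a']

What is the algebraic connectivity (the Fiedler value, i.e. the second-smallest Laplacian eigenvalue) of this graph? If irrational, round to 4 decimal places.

0.5858

Each diagonal entry of L is the vertex degree and each off-diagonal entry is -1 where an edge is present, 0 otherwise; in the order [a, b, c, d] the diagonal is [2, 2, 1, 1]. Computing the eigenvalues of L and sorting gives [0, 0.5858, 2, 3.4142]. The Fiedler value lambda_2 = 0.5858 is strictly positive, so the graph is connected. By the matrix-tree theorem the graph has (1/4) * product of the nonzero eigenvalues = 1 spanning tree. There is one zero in the spectrum, matching the 1 component.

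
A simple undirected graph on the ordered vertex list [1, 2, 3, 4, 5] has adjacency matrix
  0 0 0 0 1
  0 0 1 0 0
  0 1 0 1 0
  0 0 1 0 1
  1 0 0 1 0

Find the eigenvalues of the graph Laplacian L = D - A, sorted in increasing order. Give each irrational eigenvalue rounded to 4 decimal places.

[0, 0.3820, 1.3820, 2.6180, 3.6180]

Reading degrees in the order [1, 2, 3, 4, 5] gives [1, 1, 2, 2, 2]; set D = diag(1, 1, 2, 2, 2) and form L = D - A. Since every row of L sums to 0, the all-ones vector is in the kernel and 0 is an eigenvalue. There is one zero in the spectrum, matching the 1 component.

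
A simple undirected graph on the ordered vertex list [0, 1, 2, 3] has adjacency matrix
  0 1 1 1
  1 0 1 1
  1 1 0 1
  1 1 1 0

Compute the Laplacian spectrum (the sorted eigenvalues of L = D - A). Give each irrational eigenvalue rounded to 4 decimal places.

[0, 4, 4, 4]

With the vertex order [0, 1, 2, 3], the degrees are [3, 3, 3, 3], giving D = diag(3, 3, 3, 3) and L = D - A. The multiplicity of 0 as a Laplacian eigenvalue equals the number of connected components. The single zero eigenvalue shows the graph is connected. The largest eigenvalue, 4, is at most the vertex count 4.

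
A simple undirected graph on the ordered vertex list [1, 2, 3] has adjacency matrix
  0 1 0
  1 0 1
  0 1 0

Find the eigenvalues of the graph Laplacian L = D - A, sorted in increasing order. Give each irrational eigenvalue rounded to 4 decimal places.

Reading degrees in the order [1, 2, 3] gives [1, 2, 1]; set D = diag(1, 2, 1) and form L = D - A. Since every row of L sums to 0, the all-ones vector is in the kernel and 0 is an eigenvalue. By the matrix-tree theorem the graph has (1/3) * product of the nonzero eigenvalues = 1 spanning tree.

[0, 1, 3]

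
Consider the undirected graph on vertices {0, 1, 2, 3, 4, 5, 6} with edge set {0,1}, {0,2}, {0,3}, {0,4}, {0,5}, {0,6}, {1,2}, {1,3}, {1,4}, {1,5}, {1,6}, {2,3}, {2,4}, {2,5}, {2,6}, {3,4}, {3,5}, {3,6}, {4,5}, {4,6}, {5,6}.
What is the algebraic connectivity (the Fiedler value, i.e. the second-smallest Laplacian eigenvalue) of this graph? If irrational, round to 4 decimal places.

Reading degrees in the order [0, 1, 2, 3, 4, 5, 6] gives [6, 6, 6, 6, 6, 6, 6]; set D = diag(6, 6, 6, 6, 6, 6, 6) and form L = D - A. Computing the eigenvalues of L and sorting gives [0, 7, 7, 7, 7, 7, 7]. The Fiedler value lambda_2 = 7 is strictly positive, so the graph is connected. There is one zero in the spectrum, matching the 1 component.

7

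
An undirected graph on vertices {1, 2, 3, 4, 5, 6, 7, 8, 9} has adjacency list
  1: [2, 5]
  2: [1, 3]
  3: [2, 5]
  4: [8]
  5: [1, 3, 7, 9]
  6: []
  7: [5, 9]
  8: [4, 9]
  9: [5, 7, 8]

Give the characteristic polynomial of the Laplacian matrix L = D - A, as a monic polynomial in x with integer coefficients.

x^9 - 18x^8 + 130x^7 - 484x^6 + 989x^5 - 1082x^4 + 560x^3 - 96x^2

Each diagonal entry of L is the vertex degree and each off-diagonal entry is -1 where an edge is present, 0 otherwise; in the order [1, 2, 3, 4, 5, 6, 7, 8, 9] the diagonal is [2, 2, 2, 1, 4, 0, 2, 2, 3]. L has integer entries, so p(x) = det(xI - L) has integer coefficients. Expanding the determinant yields x^9 - 18x^8 + 130x^7 - 484x^6 + 989x^5 - 1082x^4 + 560x^3 - 96x^2. The coefficient of x^8 equals -trace(L) = -18, matching the sum of degrees. There are 2 zeros in the spectrum, matching the 2 components.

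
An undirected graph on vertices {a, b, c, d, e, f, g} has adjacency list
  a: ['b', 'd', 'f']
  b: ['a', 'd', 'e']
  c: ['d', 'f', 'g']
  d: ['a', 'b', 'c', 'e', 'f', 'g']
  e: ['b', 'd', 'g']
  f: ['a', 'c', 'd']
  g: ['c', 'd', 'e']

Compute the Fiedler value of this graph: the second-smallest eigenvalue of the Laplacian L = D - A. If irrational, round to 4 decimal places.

Reading degrees in the order [a, b, c, d, e, f, g] gives [3, 3, 3, 6, 3, 3, 3]; set D = diag(3, 3, 3, 6, 3, 3, 3) and form L = D - A. The smallest Laplacian eigenvalue is always 0. The next one, lambda_2 = 2, measures how hard the graph is to disconnect: larger values mean better connectivity. By the matrix-tree theorem the graph has (1/7) * product of the nonzero eigenvalues = 320 spanning trees. There is one zero in the spectrum, matching the 1 component.

2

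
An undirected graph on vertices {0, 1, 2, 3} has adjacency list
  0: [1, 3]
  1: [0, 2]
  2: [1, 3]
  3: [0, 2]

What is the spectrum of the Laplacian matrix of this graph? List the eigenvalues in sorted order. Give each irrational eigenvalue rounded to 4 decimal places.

Each diagonal entry of L is the vertex degree and each off-diagonal entry is -1 where an edge is present, 0 otherwise; in the order [0, 1, 2, 3] the diagonal is [2, 2, 2, 2]. L is symmetric positive semidefinite, so every eigenvalue is real and nonnegative. The largest eigenvalue, 4, is at most the vertex count 4. The eigenvalues sum to 8, which equals trace(L) = 2|E|.

[0, 2, 2, 4]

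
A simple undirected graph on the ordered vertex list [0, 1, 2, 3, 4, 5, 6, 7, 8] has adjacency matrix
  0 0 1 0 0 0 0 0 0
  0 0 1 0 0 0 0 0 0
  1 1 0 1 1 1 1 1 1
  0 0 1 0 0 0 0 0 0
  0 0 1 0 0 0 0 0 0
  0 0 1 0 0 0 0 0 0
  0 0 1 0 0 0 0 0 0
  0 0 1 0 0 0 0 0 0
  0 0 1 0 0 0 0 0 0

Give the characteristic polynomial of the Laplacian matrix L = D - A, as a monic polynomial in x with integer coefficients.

x^9 - 16x^8 + 84x^7 - 224x^6 + 350x^5 - 336x^4 + 196x^3 - 64x^2 + 9x

Each diagonal entry of L is the vertex degree and each off-diagonal entry is -1 where an edge is present, 0 otherwise; in the order [0, 1, 2, 3, 4, 5, 6, 7, 8] the diagonal is [1, 1, 8, 1, 1, 1, 1, 1, 1]. L has integer entries, so p(x) = det(xI - L) has integer coefficients. Expanding the determinant yields x^9 - 16x^8 + 84x^7 - 224x^6 + 350x^5 - 336x^4 + 196x^3 - 64x^2 + 9x. The constant term is 0 because L is singular (the all-ones vector lies in its kernel). The largest eigenvalue, 9, is at most the vertex count 9.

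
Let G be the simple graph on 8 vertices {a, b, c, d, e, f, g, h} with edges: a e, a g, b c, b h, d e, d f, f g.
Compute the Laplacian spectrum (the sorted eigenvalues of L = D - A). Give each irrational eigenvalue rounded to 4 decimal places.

[0, 0, 1, 1.3820, 1.3820, 3, 3.6180, 3.6180]

Each diagonal entry of L is the vertex degree and each off-diagonal entry is -1 where an edge is present, 0 otherwise; in the order [a, b, c, d, e, f, g, h] the diagonal is [2, 2, 1, 2, 2, 2, 2, 1]. Diagonalising L (or applying a numerical eigensolver to the 8x8 matrix) gives the spectrum above. The 2 zero eigenvalues correspond to the 2 connected components. There are 2 zeros in the spectrum, matching the 2 components.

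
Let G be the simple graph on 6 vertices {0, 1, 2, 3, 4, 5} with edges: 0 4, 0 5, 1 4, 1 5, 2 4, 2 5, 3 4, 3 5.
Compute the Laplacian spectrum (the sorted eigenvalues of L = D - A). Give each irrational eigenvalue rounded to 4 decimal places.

[0, 2, 2, 2, 4, 6]

Each diagonal entry of L is the vertex degree and each off-diagonal entry is -1 where an edge is present, 0 otherwise; in the order [0, 1, 2, 3, 4, 5] the diagonal is [2, 2, 2, 2, 4, 4]. Diagonalising L (or applying a numerical eigensolver to the 6x6 matrix) gives the spectrum above. The single zero eigenvalue shows the graph is connected.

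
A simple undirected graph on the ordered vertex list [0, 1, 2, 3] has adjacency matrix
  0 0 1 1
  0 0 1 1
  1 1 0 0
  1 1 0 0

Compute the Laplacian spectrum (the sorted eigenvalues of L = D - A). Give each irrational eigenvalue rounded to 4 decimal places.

[0, 2, 2, 4]

Each diagonal entry of L is the vertex degree and each off-diagonal entry is -1 where an edge is present, 0 otherwise; in the order [0, 1, 2, 3] the diagonal is [2, 2, 2, 2]. Diagonalising L (or applying a numerical eigensolver to the 4x4 matrix) gives the spectrum above. By the matrix-tree theorem the graph has (1/4) * product of the nonzero eigenvalues = 4 spanning trees.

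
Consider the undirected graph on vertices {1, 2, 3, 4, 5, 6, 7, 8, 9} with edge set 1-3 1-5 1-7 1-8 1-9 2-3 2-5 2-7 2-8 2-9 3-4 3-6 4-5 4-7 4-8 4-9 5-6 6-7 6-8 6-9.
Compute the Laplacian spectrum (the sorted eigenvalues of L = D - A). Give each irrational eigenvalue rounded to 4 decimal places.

[0, 4, 4, 4, 4, 5, 5, 5, 9]

With the vertex order [1, 2, 3, 4, 5, 6, 7, 8, 9], the degrees are [5, 5, 4, 5, 4, 5, 4, 4, 4], giving D = diag(5, 5, 4, 5, 4, 5, 4, 4, 4) and L = D - A. The multiplicity of 0 as a Laplacian eigenvalue equals the number of connected components. The largest eigenvalue, 9, is at most the vertex count 9.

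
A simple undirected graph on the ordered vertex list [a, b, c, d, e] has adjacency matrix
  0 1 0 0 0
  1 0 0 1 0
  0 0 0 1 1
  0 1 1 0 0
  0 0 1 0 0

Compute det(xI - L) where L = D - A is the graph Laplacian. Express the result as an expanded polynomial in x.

Reading degrees in the order [a, b, c, d, e] gives [1, 2, 2, 2, 1]; set D = diag(1, 2, 2, 2, 1) and form L = D - A. L has integer entries, so p(x) = det(xI - L) has integer coefficients. Expanding the determinant yields x^5 - 8x^4 + 21x^3 - 20x^2 + 5x. The coefficient of x^4 equals -trace(L) = -8, matching the sum of degrees.

x^5 - 8x^4 + 21x^3 - 20x^2 + 5x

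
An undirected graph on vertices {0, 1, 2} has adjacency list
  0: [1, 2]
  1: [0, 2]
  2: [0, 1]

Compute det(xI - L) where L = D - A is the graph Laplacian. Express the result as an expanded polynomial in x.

Reading degrees in the order [0, 1, 2] gives [2, 2, 2]; set D = diag(2, 2, 2) and form L = D - A. The eigenvalues of L are [0, 3, 3]; the characteristic polynomial is the product of (x - lambda_i), which multiplies out to x^3 - 6x^2 + 9x. The coefficient of x^2 equals -trace(L) = -6, matching the sum of degrees. The largest eigenvalue, 3, is at most the vertex count 3. By the matrix-tree theorem the graph has (1/3) * product of the nonzero eigenvalues = 3 spanning trees.

x^3 - 6x^2 + 9x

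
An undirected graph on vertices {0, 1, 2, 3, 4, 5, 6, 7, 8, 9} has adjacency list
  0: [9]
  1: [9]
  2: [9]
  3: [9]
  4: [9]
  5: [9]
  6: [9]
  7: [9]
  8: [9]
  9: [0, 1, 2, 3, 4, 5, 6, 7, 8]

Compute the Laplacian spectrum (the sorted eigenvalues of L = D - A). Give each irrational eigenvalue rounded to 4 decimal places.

[0, 1, 1, 1, 1, 1, 1, 1, 1, 10]

Reading degrees in the order [0, 1, 2, 3, 4, 5, 6, 7, 8, 9] gives [1, 1, 1, 1, 1, 1, 1, 1, 1, 9]; set D = diag(1, 1, 1, 1, 1, 1, 1, 1, 1, 9) and form L = D - A. Diagonalising L (or applying a numerical eigensolver to the 10x10 matrix) gives the spectrum above. The single zero eigenvalue shows the graph is connected.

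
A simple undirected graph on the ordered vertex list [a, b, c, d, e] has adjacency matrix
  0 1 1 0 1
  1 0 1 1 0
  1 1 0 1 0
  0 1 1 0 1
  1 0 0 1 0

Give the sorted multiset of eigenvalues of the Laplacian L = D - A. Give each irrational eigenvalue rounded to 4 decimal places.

[0, 2, 3, 4, 5]

With the vertex order [a, b, c, d, e], the degrees are [3, 3, 3, 3, 2], giving D = diag(3, 3, 3, 3, 2) and L = D - A. The multiplicity of 0 as a Laplacian eigenvalue equals the number of connected components. The single zero eigenvalue shows the graph is connected. By the matrix-tree theorem the graph has (1/5) * product of the nonzero eigenvalues = 24 spanning trees.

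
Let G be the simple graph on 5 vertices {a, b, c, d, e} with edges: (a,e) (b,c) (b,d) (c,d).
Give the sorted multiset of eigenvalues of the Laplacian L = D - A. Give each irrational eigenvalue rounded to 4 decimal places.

[0, 0, 2, 3, 3]

Reading degrees in the order [a, b, c, d, e] gives [1, 2, 2, 2, 1]; set D = diag(1, 2, 2, 2, 1) and form L = D - A. Diagonalising L (or applying a numerical eigensolver to the 5x5 matrix) gives the spectrum above. The 2 zero eigenvalues correspond to the 2 connected components. The largest eigenvalue, 3, is at most the vertex count 5.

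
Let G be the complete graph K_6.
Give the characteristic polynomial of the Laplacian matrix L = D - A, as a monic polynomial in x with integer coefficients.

x^6 - 30x^5 + 360x^4 - 2160x^3 + 6480x^2 - 7776x

The graph has 6 vertices and degree multiset [5, 5, 5, 5, 5, 5]; D is the diagonal matrix of degrees and L = D - A. Computing det(xI - L) by cofactor expansion (or equivalently via sum-over-permutations) gives x^6 - 30x^5 + 360x^4 - 2160x^3 + 6480x^2 - 7776x. The constant term is 0 because L is singular (the all-ones vector lies in its kernel). The largest eigenvalue, 6, is at most the vertex count 6.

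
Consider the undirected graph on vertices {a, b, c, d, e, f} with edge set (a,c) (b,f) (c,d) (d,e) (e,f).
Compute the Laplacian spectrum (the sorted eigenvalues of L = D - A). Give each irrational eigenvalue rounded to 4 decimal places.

[0, 0.2679, 1, 2, 3, 3.7321]

With the vertex order [a, b, c, d, e, f], the degrees are [1, 1, 2, 2, 2, 2], giving D = diag(1, 1, 2, 2, 2, 2) and L = D - A. Since every row of L sums to 0, the all-ones vector is in the kernel and 0 is an eigenvalue. The single zero eigenvalue shows the graph is connected. The largest eigenvalue, 3.7321, is at most the vertex count 6. There is one zero in the spectrum, matching the 1 component.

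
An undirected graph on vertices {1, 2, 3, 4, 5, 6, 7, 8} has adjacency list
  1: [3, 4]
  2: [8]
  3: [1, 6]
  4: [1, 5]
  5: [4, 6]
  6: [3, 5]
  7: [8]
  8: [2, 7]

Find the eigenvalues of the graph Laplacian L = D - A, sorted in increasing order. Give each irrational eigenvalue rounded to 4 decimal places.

Each diagonal entry of L is the vertex degree and each off-diagonal entry is -1 where an edge is present, 0 otherwise; in the order [1, 2, 3, 4, 5, 6, 7, 8] the diagonal is [2, 1, 2, 2, 2, 2, 1, 2]. Diagonalising L (or applying a numerical eigensolver to the 8x8 matrix) gives the spectrum above. The 2 zero eigenvalues correspond to the 2 connected components. There are 2 zeros in the spectrum, matching the 2 components.

[0, 0, 1, 1.3820, 1.3820, 3, 3.6180, 3.6180]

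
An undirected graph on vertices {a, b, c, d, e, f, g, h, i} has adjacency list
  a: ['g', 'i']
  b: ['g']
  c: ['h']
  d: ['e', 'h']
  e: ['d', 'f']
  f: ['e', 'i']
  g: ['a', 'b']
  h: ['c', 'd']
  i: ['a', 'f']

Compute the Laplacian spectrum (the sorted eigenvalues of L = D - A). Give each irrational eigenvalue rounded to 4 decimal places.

Each diagonal entry of L is the vertex degree and each off-diagonal entry is -1 where an edge is present, 0 otherwise; in the order [a, b, c, d, e, f, g, h, i] the diagonal is [2, 1, 1, 2, 2, 2, 2, 2, 2]. The multiplicity of 0 as a Laplacian eigenvalue equals the number of connected components. The largest eigenvalue, 3.8794, is at most the vertex count 9.

[0, 0.1206, 0.4679, 1, 1.6527, 2.3473, 3, 3.5321, 3.8794]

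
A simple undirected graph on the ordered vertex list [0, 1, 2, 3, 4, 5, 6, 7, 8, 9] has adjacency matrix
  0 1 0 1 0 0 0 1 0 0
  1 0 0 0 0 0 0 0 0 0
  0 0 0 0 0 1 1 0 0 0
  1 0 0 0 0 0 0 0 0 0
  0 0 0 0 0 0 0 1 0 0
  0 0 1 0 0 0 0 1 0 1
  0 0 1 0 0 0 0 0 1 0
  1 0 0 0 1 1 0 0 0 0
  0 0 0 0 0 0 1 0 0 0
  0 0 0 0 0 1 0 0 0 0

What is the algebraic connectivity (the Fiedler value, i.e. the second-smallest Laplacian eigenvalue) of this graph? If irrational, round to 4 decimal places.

Each diagonal entry of L is the vertex degree and each off-diagonal entry is -1 where an edge is present, 0 otherwise; in the order [0, 1, 2, 3, 4, 5, 6, 7, 8, 9] the diagonal is [3, 1, 2, 1, 1, 3, 2, 3, 1, 1]. Computing the eigenvalues of L and sorting gives [0, 0.1614, 0.4439, 0.6905, 1, 1.4077, 2.4604, 3.0833, 3.9006, 4.8522]. The Fiedler value lambda_2 = 0.1614 is strictly positive, so the graph is connected. There is one zero in the spectrum, matching the 1 component.

0.1614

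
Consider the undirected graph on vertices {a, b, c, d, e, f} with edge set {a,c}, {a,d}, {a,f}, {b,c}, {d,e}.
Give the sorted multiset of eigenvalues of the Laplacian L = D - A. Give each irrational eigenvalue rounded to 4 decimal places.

[0, 0.3820, 0.6972, 2, 2.6180, 4.3028]

With the vertex order [a, b, c, d, e, f], the degrees are [3, 1, 2, 2, 1, 1], giving D = diag(3, 1, 2, 2, 1, 1) and L = D - A. Diagonalising L (or applying a numerical eigensolver to the 6x6 matrix) gives the spectrum above. The largest eigenvalue, 4.3028, is at most the vertex count 6.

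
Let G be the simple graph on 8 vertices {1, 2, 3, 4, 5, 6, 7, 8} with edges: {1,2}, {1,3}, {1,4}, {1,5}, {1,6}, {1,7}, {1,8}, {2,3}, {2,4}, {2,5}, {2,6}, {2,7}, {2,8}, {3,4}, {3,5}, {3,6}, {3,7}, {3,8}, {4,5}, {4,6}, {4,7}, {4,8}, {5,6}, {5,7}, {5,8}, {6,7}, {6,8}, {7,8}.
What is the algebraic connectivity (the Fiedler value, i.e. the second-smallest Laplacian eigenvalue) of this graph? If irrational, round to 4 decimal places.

Reading degrees in the order [1, 2, 3, 4, 5, 6, 7, 8] gives [7, 7, 7, 7, 7, 7, 7, 7]; set D = diag(7, 7, 7, 7, 7, 7, 7, 7) and form L = D - A. The sorted Laplacian eigenvalues are [0, 8, 8, 8, 8, 8, 8, 8]; the algebraic connectivity is the second entry, 8. The largest eigenvalue, 8, is at most the vertex count 8. There is one zero in the spectrum, matching the 1 component.

8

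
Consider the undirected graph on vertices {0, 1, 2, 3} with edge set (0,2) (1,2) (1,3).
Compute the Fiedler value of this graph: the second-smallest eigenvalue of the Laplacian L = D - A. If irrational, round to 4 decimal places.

Each diagonal entry of L is the vertex degree and each off-diagonal entry is -1 where an edge is present, 0 otherwise; in the order [0, 1, 2, 3] the diagonal is [1, 2, 2, 1]. The smallest Laplacian eigenvalue is always 0. The next one, lambda_2 = 0.5858, measures how hard the graph is to disconnect: larger values mean better connectivity. The eigenvalues sum to 6, which equals trace(L) = 2|E|.

0.5858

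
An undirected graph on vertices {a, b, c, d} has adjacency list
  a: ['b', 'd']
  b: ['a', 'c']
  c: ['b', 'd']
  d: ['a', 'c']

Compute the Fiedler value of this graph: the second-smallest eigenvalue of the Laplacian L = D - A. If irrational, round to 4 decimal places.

With the vertex order [a, b, c, d], the degrees are [2, 2, 2, 2], giving D = diag(2, 2, 2, 2) and L = D - A. The smallest Laplacian eigenvalue is always 0. The next one, lambda_2 = 2, measures how hard the graph is to disconnect: larger values mean better connectivity. By the matrix-tree theorem the graph has (1/4) * product of the nonzero eigenvalues = 4 spanning trees. The eigenvalues sum to 8, which equals trace(L) = 2|E|.

2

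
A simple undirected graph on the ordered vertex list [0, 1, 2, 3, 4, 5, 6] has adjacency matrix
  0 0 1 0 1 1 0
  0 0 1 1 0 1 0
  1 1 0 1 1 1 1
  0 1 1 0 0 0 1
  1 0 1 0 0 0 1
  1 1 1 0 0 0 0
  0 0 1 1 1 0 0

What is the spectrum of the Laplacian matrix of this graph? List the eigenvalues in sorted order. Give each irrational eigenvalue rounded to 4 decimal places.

Each diagonal entry of L is the vertex degree and each off-diagonal entry is -1 where an edge is present, 0 otherwise; in the order [0, 1, 2, 3, 4, 5, 6] the diagonal is [3, 3, 6, 3, 3, 3, 3]. Since every row of L sums to 0, the all-ones vector is in the kernel and 0 is an eigenvalue. The single zero eigenvalue shows the graph is connected. The largest eigenvalue, 7, is at most the vertex count 7.

[0, 2, 2, 4, 4, 5, 7]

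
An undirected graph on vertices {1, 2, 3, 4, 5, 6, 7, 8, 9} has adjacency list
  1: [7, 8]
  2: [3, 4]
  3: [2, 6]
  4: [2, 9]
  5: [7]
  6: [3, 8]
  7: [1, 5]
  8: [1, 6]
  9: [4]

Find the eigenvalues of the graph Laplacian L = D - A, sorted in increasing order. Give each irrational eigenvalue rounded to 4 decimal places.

[0, 0.1206, 0.4679, 1, 1.6527, 2.3473, 3, 3.5321, 3.8794]

Each diagonal entry of L is the vertex degree and each off-diagonal entry is -1 where an edge is present, 0 otherwise; in the order [1, 2, 3, 4, 5, 6, 7, 8, 9] the diagonal is [2, 2, 2, 2, 1, 2, 2, 2, 1]. L is symmetric positive semidefinite, so every eigenvalue is real and nonnegative. The single zero eigenvalue shows the graph is connected. The largest eigenvalue, 3.8794, is at most the vertex count 9. The eigenvalues sum to 16, which equals trace(L) = 2|E|.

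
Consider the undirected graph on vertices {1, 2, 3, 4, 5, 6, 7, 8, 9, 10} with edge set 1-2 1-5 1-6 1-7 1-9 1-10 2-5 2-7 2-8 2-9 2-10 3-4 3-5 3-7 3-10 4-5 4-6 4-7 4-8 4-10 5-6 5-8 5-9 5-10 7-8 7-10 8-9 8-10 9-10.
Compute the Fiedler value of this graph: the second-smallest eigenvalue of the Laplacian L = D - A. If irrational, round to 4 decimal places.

Reading degrees in the order [1, 2, 3, 4, 5, 6, 7, 8, 9, 10] gives [6, 6, 4, 6, 8, 3, 6, 6, 5, 8]; set D = diag(6, 6, 4, 6, 8, 3, 6, 6, 5, 8) and form L = D - A. Computing the eigenvalues of L and sorting gives [0, 2.8075, 3.4664, 5.4089, 5.7150, 6.9578, 7.4048, 7.7824, 9.0834, 9.3738]. The Fiedler value lambda_2 = 2.8075 is strictly positive, so the graph is connected. By the matrix-tree theorem the graph has (1/10) * product of the nonzero eigenvalues = 1027030 spanning trees.

2.8075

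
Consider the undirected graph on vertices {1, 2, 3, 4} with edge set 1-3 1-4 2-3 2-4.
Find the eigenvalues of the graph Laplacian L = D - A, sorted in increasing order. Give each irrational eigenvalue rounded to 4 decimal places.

With the vertex order [1, 2, 3, 4], the degrees are [2, 2, 2, 2], giving D = diag(2, 2, 2, 2) and L = D - A. The multiplicity of 0 as a Laplacian eigenvalue equals the number of connected components. The single zero eigenvalue shows the graph is connected. There is one zero in the spectrum, matching the 1 component.

[0, 2, 2, 4]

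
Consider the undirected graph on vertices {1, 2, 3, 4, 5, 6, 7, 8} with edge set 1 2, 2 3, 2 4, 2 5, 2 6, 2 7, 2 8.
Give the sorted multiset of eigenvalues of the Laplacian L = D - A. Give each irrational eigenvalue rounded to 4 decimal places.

Reading degrees in the order [1, 2, 3, 4, 5, 6, 7, 8] gives [1, 7, 1, 1, 1, 1, 1, 1]; set D = diag(1, 7, 1, 1, 1, 1, 1, 1) and form L = D - A. Diagonalising L (or applying a numerical eigensolver to the 8x8 matrix) gives the spectrum above. The largest eigenvalue, 8, is at most the vertex count 8. By the matrix-tree theorem the graph has (1/8) * product of the nonzero eigenvalues = 1 spanning tree.

[0, 1, 1, 1, 1, 1, 1, 8]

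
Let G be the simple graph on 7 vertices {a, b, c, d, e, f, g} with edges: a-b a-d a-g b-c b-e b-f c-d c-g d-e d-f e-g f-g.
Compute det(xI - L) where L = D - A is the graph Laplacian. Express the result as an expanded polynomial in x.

x^7 - 24x^6 + 234x^5 - 1192x^4 + 3357x^3 - 4968x^2 + 3024x

With the vertex order [a, b, c, d, e, f, g], the degrees are [3, 4, 3, 4, 3, 3, 4], giving D = diag(3, 4, 3, 4, 3, 3, 4) and L = D - A. Computing det(xI - L) by cofactor expansion (or equivalently via sum-over-permutations) gives x^7 - 24x^6 + 234x^5 - 1192x^4 + 3357x^3 - 4968x^2 + 3024x. The constant term is 0 because L is singular (the all-ones vector lies in its kernel). By the matrix-tree theorem the graph has (1/7) * product of the nonzero eigenvalues = 432 spanning trees. The largest eigenvalue, 7, is at most the vertex count 7.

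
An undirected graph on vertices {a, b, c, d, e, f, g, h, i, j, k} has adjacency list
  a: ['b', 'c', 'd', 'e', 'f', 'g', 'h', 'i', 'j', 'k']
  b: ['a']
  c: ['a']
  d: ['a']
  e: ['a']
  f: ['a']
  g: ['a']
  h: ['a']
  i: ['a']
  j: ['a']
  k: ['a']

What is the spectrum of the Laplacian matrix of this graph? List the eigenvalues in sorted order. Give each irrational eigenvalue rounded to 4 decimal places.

[0, 1, 1, 1, 1, 1, 1, 1, 1, 1, 11]

With the vertex order [a, b, c, d, e, f, g, h, i, j, k], the degrees are [10, 1, 1, 1, 1, 1, 1, 1, 1, 1, 1], giving D = diag(10, 1, 1, 1, 1, 1, 1, 1, 1, 1, 1) and L = D - A. L is symmetric positive semidefinite, so every eigenvalue is real and nonnegative. The single zero eigenvalue shows the graph is connected. By the matrix-tree theorem the graph has (1/11) * product of the nonzero eigenvalues = 1 spanning tree. The eigenvalues sum to 20, which equals trace(L) = 2|E|.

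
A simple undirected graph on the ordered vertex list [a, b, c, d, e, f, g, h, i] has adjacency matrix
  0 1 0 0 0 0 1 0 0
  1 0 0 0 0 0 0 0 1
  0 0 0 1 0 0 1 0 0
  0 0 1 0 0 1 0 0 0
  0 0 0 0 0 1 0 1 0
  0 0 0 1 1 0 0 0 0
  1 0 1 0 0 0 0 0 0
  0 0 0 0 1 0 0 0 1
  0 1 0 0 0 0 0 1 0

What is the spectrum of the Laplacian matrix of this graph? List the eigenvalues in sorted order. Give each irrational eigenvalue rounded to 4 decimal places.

[0, 0.4679, 0.4679, 1.6527, 1.6527, 3, 3, 3.8794, 3.8794]

With the vertex order [a, b, c, d, e, f, g, h, i], the degrees are [2, 2, 2, 2, 2, 2, 2, 2, 2], giving D = diag(2, 2, 2, 2, 2, 2, 2, 2, 2) and L = D - A. L is symmetric positive semidefinite, so every eigenvalue is real and nonnegative. The single zero eigenvalue shows the graph is connected. The largest eigenvalue, 3.8794, is at most the vertex count 9. The eigenvalues sum to 18, which equals trace(L) = 2|E|.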